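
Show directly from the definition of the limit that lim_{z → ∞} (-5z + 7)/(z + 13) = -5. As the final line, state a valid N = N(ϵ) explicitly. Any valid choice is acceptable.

N = 72/ϵ

Fix ϵ > 0. We seek N > 0 such that z > N implies |(-5z + 7)/(z + 13) + 5| < ϵ.
(-5z + 7)/(z + 13) + 5 = ((-5z + 7) − (-5)(z + 13)) / ((z + 13)) = 72/((z + 13)).
For z > 0 we have z + 13 > z, so |(-5z + 7)/(z + 13) + 5| = 72/((z + 13)) < 72/(z) = 72/z.
Thus |(-5z + 7)/(z + 13) + 5| < ϵ whenever z > 72/ϵ.
Take N = 72/ϵ. If z > N then |(-5z + 7)/(z + 13) + 5| < 72/z < ϵ.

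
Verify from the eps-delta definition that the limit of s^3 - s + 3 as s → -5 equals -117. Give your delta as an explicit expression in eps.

Fix eps > 0. We want delta > 0 such that 0 < |s + 5| < delta implies |(s^3 - s + 3) + 117| < eps.
(s^3 - s + 3) + 117 = s^3 - s + 120 = (s + 5)(s^2 - 5s + 24).
So |(s^3 - s + 3) + 117| = |s + 5|·|s^2 - 5s + 24|.
Require delta ≤ 1. Then |s + 5| < 1 gives |s| < 6, and by the triangle inequality |s^2 - 5s + 24| ≤ 6^2 + 5·6 + 24 = 90.
Hence |(s^3 - s + 3) + 117| ≤ 90|s + 5| < eps provided |s + 5| < eps/90.
Choosing delta = min(1, eps/90) ensures both conditions, hence |(s^3 - s + 3) + 117| < eps.

delta = min(1, eps/90)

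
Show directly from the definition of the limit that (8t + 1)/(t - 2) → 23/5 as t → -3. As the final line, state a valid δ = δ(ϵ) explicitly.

δ = min(5/2, (25/34)ϵ)

Suppose ϵ > 0. We want δ > 0 with 0 < |t + 3| < δ ⇒ |(8t + 1)/(t - 2) − (23/5)| < ϵ.
Combining over a common denominator, (8t + 1)/(t - 2) − (23/5) = [(8t + 1)·(-5) − (-23)·(t - 2)] / [(-5)·(t - 2)] = -17(t + 3) / ((-5)(t - 2)).
So |(8t + 1)/(t - 2) − (23/5)| = 17|t + 3| / (5·|t − 2|).
Require δ ≤ 5/2, so |t − 2| ≥ |-5| − |t + 3| > 5 − 5/2 = 5/2.
Hence |(8t + 1)/(t - 2) − (23/5)| < 17|t + 3|/(5·(5/2)) = (34/25)|t + 3|, which is < ϵ once |t + 3| < (25/34)ϵ.
Take δ = min(5/2, (25/34)ϵ). Then 0 < |t + 3| < δ forces both bounds, so |(8t + 1)/(t - 2) − (23/5)| < ϵ.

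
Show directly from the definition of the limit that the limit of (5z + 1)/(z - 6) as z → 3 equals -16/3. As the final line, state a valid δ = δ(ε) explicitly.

δ = min(3/2, (9/62)ε)

Let ε > 0 be given. We want δ > 0 with 0 < |z − 3| < δ ⇒ |(5z + 1)/(z - 6) + 16/3| < ε.
Combining over a common denominator, (5z + 1)/(z - 6) + 16/3 = [(5z + 1)·(-3) − 16·(z - 6)] / [(-3)·(z - 6)] = -31(z − 3) / ((-3)(z - 6)).
So |(5z + 1)/(z - 6) + 16/3| = 31|z − 3| / (3·|z − 6|).
Restrict δ ≤ 3/2. Then |z − 3| < 3/2 gives |z − 6| = |(z − 3) + (-3)| ≥ 3 − 3/2 = 3/2.
Hence |(5z + 1)/(z - 6) + 16/3| < 31|z − 3|/(3·(3/2)) = (62/9)|z − 3|, which is < ε once |z − 3| < (9/62)ε.
Take δ = min(3/2, (9/62)ε). Then 0 < |z − 3| < δ forces both bounds, so |(5z + 1)/(z - 6) + 16/3| < ε.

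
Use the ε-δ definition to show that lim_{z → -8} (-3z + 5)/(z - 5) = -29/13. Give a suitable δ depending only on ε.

δ = min(13/2, (169/20)ε)

Let ε > 0. We want δ > 0 with 0 < |z + 8| < δ ⇒ |(-3z + 5)/(z - 5) + 29/13| < ε.
Combining over a common denominator, (-3z + 5)/(z - 5) + 29/13 = [(-3z + 5)·(-13) − 29·(z - 5)] / [(-13)·(z - 5)] = 10(z + 8) / ((-13)(z - 5)).
So |(-3z + 5)/(z - 5) + 29/13| = 10|z + 8| / (13·|z − 5|).
Restrict δ ≤ 13/2. Then |z + 8| < 13/2 gives |z − 5| = |(z + 8) + (-13)| ≥ 13 − 13/2 = 13/2.
Hence |(-3z + 5)/(z - 5) + 29/13| < 10|z + 8|/(13·(13/2)) = (20/169)|z + 8|, which is < ε once |z + 8| < (169/20)ε.
Take δ = min(13/2, (169/20)ε). Then 0 < |z + 8| < δ forces both bounds, so |(-3z + 5)/(z - 5) + 29/13| < ε.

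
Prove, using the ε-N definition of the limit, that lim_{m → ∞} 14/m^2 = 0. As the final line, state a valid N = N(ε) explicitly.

Let ε > 0. For m ≥ 1, |14/m^2 − 0| = 14/m^2.
14/m^2 < ε ⇔ m^2 > 14/ε ⇔ m > (14/ε)^{1/2}.
Take N = (14/ε)^{1/2}. Then m > N implies 14/m^2 < ε.

N = (14/ε)^{1/2}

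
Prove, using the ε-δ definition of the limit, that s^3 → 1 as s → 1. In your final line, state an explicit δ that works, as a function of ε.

δ = min(2, ε/13)

Let ε > 0 be given. We seek δ > 0 with 0 < |s − 1| < δ ⇒ |s^3 − 1| < ε.
Factor: s^3 − 1 = (s − 1)(s^2 + s + 1), so |s^3 − 1| = |s − 1|·|s^2 + s + 1|.
Restrict δ ≤ 2. Then |s − 1| < 2 gives |s| < 3, so by the triangle inequality |s^2 + s + 1| ≤ 3^2 + 3 + 1 = 13.
Hence |s^3 − 1| ≤ 13|s − 1|, which is < ε once |s − 1| < ε/13.
Take δ = min(2, ε/13). If 0 < |s − 1| < δ then both bounds hold and |s^3 − 1| ≤ 13|s − 1| < 13·(ε/13) = ε.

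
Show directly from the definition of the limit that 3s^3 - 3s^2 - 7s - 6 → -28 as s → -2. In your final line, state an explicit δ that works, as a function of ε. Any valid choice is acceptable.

Fix ε > 0. We want δ > 0 such that 0 < |s + 2| < δ implies |(3s^3 - 3s^2 - 7s - 6) + 28| < ε.
(3s^3 - 3s^2 - 7s - 6) + 28 = 3s^3 - 3s^2 - 7s + 22 = (s + 2)(3s^2 - 9s + 11).
So |(3s^3 - 3s^2 - 7s - 6) + 28| = |s + 2|·|3s^2 - 9s + 11|.
Assume first that |s + 2| < 1, so |s| < 3. Then |3s^2 - 9s + 11| ≤ 3·3^2 + 9·3 + 11 = 65.
Hence |(3s^3 - 3s^2 - 7s - 6) + 28| ≤ 65|s + 2| < ε provided |s + 2| < ε/65.
Take δ = min(1, ε/65). Then 0 < |s + 2| < δ gives both |s + 2| < 1 and |s + 2| < ε/65, so |(3s^3 - 3s^2 - 7s - 6) + 28| < ε.

δ = min(1, ε/65)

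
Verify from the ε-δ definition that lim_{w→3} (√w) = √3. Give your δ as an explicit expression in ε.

Fix ε > 0. We want δ > 0 such that 0 < |w − 3| < δ implies |√w − √3| < ε.
Multiplying by the conjugate, |√w − √3| = |w − 3|/(√w + √3).
Restrict δ ≤ 3 so that |w − 3| < 3 forces w > 0, and then √w + √3 > √3.
Hence |√w − √3| < |w − 3|/√3, which is < ε once |w − 3| < √3·ε.
Take δ = min(3, √3·ε). If 0 < |w − 3| < δ then w > 0 and |√w − √3| < |w − 3|/√3 < ε.

δ = min(3, √3·ε)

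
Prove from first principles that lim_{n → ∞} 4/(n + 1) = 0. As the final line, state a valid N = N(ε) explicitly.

N = 4/ε

Let ε > 0. For n ≥ 1, |4/(n + 1) − 0| = 4/(n + 1) ≤ 4/n.
We need 4/n < ε, i.e. n > 4/ε.
Take N = 4/ε. If n > N then |4/(n + 1)| ≤ 4/n < ε.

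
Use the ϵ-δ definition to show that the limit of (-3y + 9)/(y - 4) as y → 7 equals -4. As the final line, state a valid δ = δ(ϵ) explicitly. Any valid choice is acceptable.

δ = min(3/2, (3/2)ϵ)

Let ϵ > 0 be given. We want δ > 0 with 0 < |y − 7| < δ ⇒ |(-3y + 9)/(y - 4) + 4| < ϵ.
Combining over a common denominator, (-3y + 9)/(y - 4) + 4 = [(-3y + 9)·3 − (-12)·(y - 4)] / [3·(y - 4)] = 3(y − 7) / (3(y - 4)).
So |(-3y + 9)/(y - 4) + 4| = 3|y − 7| / (3·|y − 4|).
Require δ ≤ 3/2, so |y − 4| ≥ |3| − |y − 7| > 3 − 3/2 = 3/2.
Hence |(-3y + 9)/(y - 4) + 4| < 3|y − 7|/(3·(3/2)) = (2/3)|y − 7|, which is < ϵ once |y − 7| < (3/2)ϵ.
Take δ = min(3/2, (3/2)ϵ). Then 0 < |y − 7| < δ forces both bounds, so |(-3y + 9)/(y - 4) + 4| < ϵ.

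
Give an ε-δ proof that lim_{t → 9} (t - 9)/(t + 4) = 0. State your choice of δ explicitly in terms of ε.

δ = min(13/2, (13/2)ε)

Suppose ε > 0. We want δ > 0 with 0 < |t − 9| < δ ⇒ |(t - 9)/(t + 4) − 0| < ε.
Combining over a common denominator, (t - 9)/(t + 4) − 0 = [(t - 9)·13 − 0·(t + 4)] / [13·(t + 4)] = 13(t − 9) / (13(t + 4)).
So |(t - 9)/(t + 4) − 0| = 13|t − 9| / (13·|t + 4|).
Restrict δ ≤ 13/2. Then |t − 9| < 13/2 gives |t + 4| = |(t − 9) + 13| ≥ 13 − 13/2 = 13/2.
Hence |(t - 9)/(t + 4) − 0| < 13|t − 9|/(13·(13/2)) = (2/13)|t − 9|, which is < ε once |t − 9| < (13/2)ε.
Take δ = min(13/2, (13/2)ε). Then 0 < |t − 9| < δ forces both bounds, so |(t - 9)/(t + 4) − 0| < ε.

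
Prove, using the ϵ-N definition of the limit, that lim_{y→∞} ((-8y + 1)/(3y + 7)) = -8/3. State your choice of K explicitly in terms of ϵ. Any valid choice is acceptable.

K = (59/9)/ϵ

Let ϵ > 0 be given. We seek K > 0 such that y > K implies |(-8y + 1)/(3y + 7) + 8/3| < ϵ.
(-8y + 1)/(3y + 7) + 8/3 = (3(-8y + 1) − (-8)(3y + 7)) / (3(3y + 7)) = 59/(3(3y + 7)).
For y > 0 we have 3y + 7 > 3y, so |(-8y + 1)/(3y + 7) + 8/3| = 59/(3(3y + 7)) < 59/(3·3y) = (59/9)/y.
Thus |(-8y + 1)/(3y + 7) + 8/3| < ϵ whenever y > (59/9)/ϵ.
Take K = (59/9)/ϵ. If y > K then |(-8y + 1)/(3y + 7) + 8/3| < (59/9)/y < ϵ.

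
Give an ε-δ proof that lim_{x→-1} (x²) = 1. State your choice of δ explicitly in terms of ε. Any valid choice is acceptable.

Fix ε > 0. We seek δ > 0 with 0 < |x + 1| < δ ⇒ |x² − 1| < ε.
Factor: x² − 1 = (x + 1)(x - 1), so |x² − 1| = |x + 1|·|x - 1|.
Impose δ ≤ 2 so that |x| < 3; then |x - 1| ≤ 4.
Hence |x² − 1| ≤ 4|x + 1|, which is < ε once |x + 1| < ε/4.
Take δ = min(2, ε/4). If 0 < |x + 1| < δ then both bounds hold and |x² − 1| ≤ 4|x + 1| < 4·(ε/4) = ε.

δ = min(2, ε/4)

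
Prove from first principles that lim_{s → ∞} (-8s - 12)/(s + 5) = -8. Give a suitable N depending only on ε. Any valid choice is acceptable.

Let ε > 0 be given. We seek N > 0 such that s > N implies |(-8s - 12)/(s + 5) + 8| < ε.
(-8s - 12)/(s + 5) + 8 = ((-8s - 12) − (-8)(s + 5)) / ((s + 5)) = 28/((s + 5)).
For s > 0 we have s + 5 > s, so |(-8s - 12)/(s + 5) + 8| = 28/((s + 5)) < 28/(s) = 28/s.
Thus |(-8s - 12)/(s + 5) + 8| < ε whenever s > 28/ε.
Take N = 28/ε. If s > N then |(-8s - 12)/(s + 5) + 8| < 28/s < ε.

N = 28/ε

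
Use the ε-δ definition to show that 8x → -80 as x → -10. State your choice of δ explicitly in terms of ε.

δ = ε/8

Let ε > 0 be given. We need δ > 0 so that 0 < |x + 10| < δ implies |(8x) + 80| < ε.
|(8x) + 80| = |8x + 80| = 8|x + 10|.
Thus it suffices that |x + 10| < ε/8.
Choosing δ = ε/8 gives |(8x) + 80| = 8|x + 10| < ε whenever |x + 10| < δ.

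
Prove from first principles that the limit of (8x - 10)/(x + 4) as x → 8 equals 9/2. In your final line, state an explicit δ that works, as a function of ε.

Fix ε > 0. We want δ > 0 with 0 < |x − 8| < δ ⇒ |(8x - 10)/(x + 4) − (9/2)| < ε.
Combining over a common denominator, (8x - 10)/(x + 4) − (9/2) = [(8x - 10)·12 − 54·(x + 4)] / [12·(x + 4)] = 42(x − 8) / (12(x + 4)).
So |(8x - 10)/(x + 4) − (9/2)| = 42|x − 8| / (12·|x + 4|).
Require δ ≤ 6, so |x + 4| ≥ |12| − |x − 8| > 12 − 6 = 6.
Hence |(8x - 10)/(x + 4) − (9/2)| < 42|x − 8|/(12·6) = (7/12)|x − 8|, which is < ε once |x − 8| < (12/7)ε.
Take δ = min(6, (12/7)ε). Then 0 < |x − 8| < δ forces both bounds, so |(8x - 10)/(x + 4) − (9/2)| < ε.

δ = min(6, (12/7)ε)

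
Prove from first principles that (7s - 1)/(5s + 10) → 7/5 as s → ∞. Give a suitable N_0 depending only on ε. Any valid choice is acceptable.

N_0 = 3/ε

Fix ε > 0. We seek N_0 > 0 such that s > N_0 implies |(7s - 1)/(5s + 10) − (7/5)| < ε.
(7s - 1)/(5s + 10) − (7/5) = (5(7s - 1) − 7(5s + 10)) / (5(5s + 10)) = -75/(5(5s + 10)).
For s > 0 we have 5s + 10 > 5s, so |(7s - 1)/(5s + 10) − (7/5)| = 75/(5(5s + 10)) < 75/(5·5s) = 3/s.
Thus |(7s - 1)/(5s + 10) − (7/5)| < ε whenever s > 3/ε.
Take N_0 = 3/ε. If s > N_0 then |(7s - 1)/(5s + 10) − (7/5)| < 3/s < ε.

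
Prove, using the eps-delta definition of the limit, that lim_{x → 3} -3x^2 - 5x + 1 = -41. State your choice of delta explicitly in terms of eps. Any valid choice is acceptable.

Suppose eps > 0. We want delta > 0 such that 0 < |x − 3| < delta implies |(-3x^2 - 5x + 1) + 41| < eps.
(-3x^2 - 5x + 1) + 41 = -3x^2 - 5x + 42 = (x − 3)(-3x - 14).
So |(-3x^2 - 5x + 1) + 41| = |x − 3|·|-3x - 14|.
Require delta ≤ 1. Then |x − 3| < 1 gives |x| < 4, and by the triangle inequality |-3x - 14| ≤ 3·4 + 14 = 26.
Hence |(-3x^2 - 5x + 1) + 41| ≤ 26|x − 3| < eps provided |x − 3| < eps/26.
Choosing delta = min(1, eps/26) ensures both conditions, hence |(-3x^2 - 5x + 1) + 41| < eps.

delta = min(1, eps/26)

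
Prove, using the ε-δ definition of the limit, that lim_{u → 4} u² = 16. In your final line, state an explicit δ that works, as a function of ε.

δ = min(1, ε/9)

Fix ε > 0. We seek δ > 0 with 0 < |u − 4| < δ ⇒ |u² − 16| < ε.
Factor: u² − 16 = (u − 4)(u + 4), so |u² − 16| = |u − 4|·|u + 4|.
Restrict δ ≤ 1. Then |u − 4| < 1 gives |u| < 5, so by the triangle inequality |u + 4| ≤ 5 + 4 = 9.
Hence |u² − 16| ≤ 9|u − 4|, which is < ε once |u − 4| < ε/9.
Take δ = min(1, ε/9). If 0 < |u − 4| < δ then both bounds hold and |u² − 16| ≤ 9|u − 4| < 9·(ε/9) = ε.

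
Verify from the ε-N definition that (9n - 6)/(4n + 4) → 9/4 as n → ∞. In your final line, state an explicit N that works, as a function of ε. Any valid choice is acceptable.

Suppose ε > 0. For n ≥ 1, |(9n - 6)/(4n + 4) − (9/4)| = |-60|/(4(4n + 4)) = 60/(4(4n + 4)).
Since 4n + 4 ≥ 4n for n ≥ 1, this is ≤ 60/(4·4n) = (15/4)/n.
So |(9n - 6)/(4n + 4) − (9/4)| < ε whenever n > (15/4)/ε.
Take N = (15/4)/ε. If n > N then |(9n - 6)/(4n + 4) − (9/4)| ≤ (15/4)/n < ε.

N = (15/4)/ε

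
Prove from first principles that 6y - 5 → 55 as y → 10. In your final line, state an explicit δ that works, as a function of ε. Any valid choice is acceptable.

δ = ε/6

Let ε > 0. We need δ > 0 so that 0 < |y − 10| < δ implies |(6y - 5) − 55| < ε.
|(6y - 5) − 55| = |6y - 60| = 6|y − 10|.
So 6|y − 10| < ε exactly when |y − 10| < ε/6.
Take δ = ε/6. If 0 < |y − 10| < δ then |(6y - 5) − 55| = 6|y − 10| < 6·(ε/6) = ε.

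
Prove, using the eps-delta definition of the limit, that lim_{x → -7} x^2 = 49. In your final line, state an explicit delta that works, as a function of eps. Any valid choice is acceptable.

delta = min(1, eps/15)

Let eps > 0 be given. We seek delta > 0 with 0 < |x + 7| < delta ⇒ |x^2 − 49| < eps.
Factor: x^2 − 49 = (x + 7)(x - 7), so |x^2 − 49| = |x + 7|·|x - 7|.
Impose delta ≤ 1 so that |x| < 8; then |x - 7| ≤ 15.
Hence |x^2 − 49| ≤ 15|x + 7|, which is < eps once |x + 7| < eps/15.
Take delta = min(1, eps/15). If 0 < |x + 7| < delta then both bounds hold and |x^2 − 49| ≤ 15|x + 7| < 15·(eps/15) = eps.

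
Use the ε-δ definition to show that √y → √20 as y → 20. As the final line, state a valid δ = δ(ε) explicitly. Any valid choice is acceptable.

Let ε > 0. We want δ > 0 such that 0 < |y − 20| < δ implies |√y − √20| < ε.
Multiplying by the conjugate, |√y − √20| = |y − 20|/(√y + √20).
Restrict δ ≤ 20 so that |y − 20| < 20 forces y > 0, and then √y + √20 > √20.
Hence |√y − √20| < |y − 20|/√20, which is < ε once |y − 20| < √20·ε.
Take δ = min(20, √20·ε). If 0 < |y − 20| < δ then y > 0 and |√y − √20| < |y − 20|/√20 < ε.

δ = min(20, √20·ε)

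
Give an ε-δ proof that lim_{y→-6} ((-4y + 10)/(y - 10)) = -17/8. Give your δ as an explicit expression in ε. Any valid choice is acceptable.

δ = min(8, (64/15)ε)

Suppose ε > 0. We want δ > 0 with 0 < |y + 6| < δ ⇒ |(-4y + 10)/(y - 10) + 17/8| < ε.
Combining over a common denominator, (-4y + 10)/(y - 10) + 17/8 = [(-4y + 10)·(-16) − 34·(y - 10)] / [(-16)·(y - 10)] = 30(y + 6) / ((-16)(y - 10)).
So |(-4y + 10)/(y - 10) + 17/8| = 30|y + 6| / (16·|y − 10|).
Restrict δ ≤ 8. Then |y + 6| < 8 gives |y − 10| = |(y + 6) + (-16)| ≥ 16 − 8 = 8.
Hence |(-4y + 10)/(y - 10) + 17/8| < 30|y + 6|/(16·8) = (15/64)|y + 6|, which is < ε once |y + 6| < (64/15)ε.
Take δ = min(8, (64/15)ε). Then 0 < |y + 6| < δ forces both bounds, so |(-4y + 10)/(y - 10) + 17/8| < ε.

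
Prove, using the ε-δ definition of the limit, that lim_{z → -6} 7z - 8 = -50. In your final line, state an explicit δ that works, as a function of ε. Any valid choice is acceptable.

δ = ε/7

Let ε > 0 be given. We need δ > 0 so that 0 < |z + 6| < δ implies |(7z - 8) + 50| < ε.
|(7z - 8) + 50| = |7z + 42| = 7|z + 6|.
Thus it suffices that |z + 6| < ε/7.
Take δ = ε/7. If 0 < |z + 6| < δ then |(7z - 8) + 50| = 7|z + 6| < 7·(ε/7) = ε.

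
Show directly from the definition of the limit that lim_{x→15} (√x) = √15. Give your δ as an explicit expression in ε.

Let ε > 0. We want δ > 0 such that 0 < |x − 15| < δ implies |√x − √15| < ε.
Rationalise: √x − √15 = (x − 15)/(√x + √15), so |√x − √15| = |x − 15|/(√x + √15).
Restrict δ ≤ 15 so that |x − 15| < 15 forces x > 0, and then √x + √15 > √15.
Hence |√x − √15| < |x − 15|/√15, which is < ε once |x − 15| < √15·ε.
Take δ = min(15, √15·ε). If 0 < |x − 15| < δ then x > 0 and |√x − √15| < |x − 15|/√15 < ε.

δ = min(15, √15·ε)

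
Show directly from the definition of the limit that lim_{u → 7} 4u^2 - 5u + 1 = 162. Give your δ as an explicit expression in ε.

Suppose ε > 0. We want δ > 0 such that 0 < |u − 7| < δ implies |(4u^2 - 5u + 1) − 162| < ε.
(4u^2 - 5u + 1) − 162 = 4u^2 - 5u - 161 = (u − 7)(4u + 23).
So |(4u^2 - 5u + 1) − 162| = |u − 7|·|4u + 23|.
Require δ ≤ 1. Then |u − 7| < 1 gives |u| < 8, and by the triangle inequality |4u + 23| ≤ 4·8 + 23 = 55.
Hence |(4u^2 - 5u + 1) − 162| ≤ 55|u − 7| < ε provided |u − 7| < ε/55.
Choosing δ = min(1, ε/55) ensures both conditions, hence |(4u^2 - 5u + 1) − 162| < ε.

δ = min(1, ε/55)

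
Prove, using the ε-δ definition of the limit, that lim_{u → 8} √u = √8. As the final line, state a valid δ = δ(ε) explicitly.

Suppose ε > 0. We want δ > 0 such that 0 < |u − 8| < δ implies |√u − √8| < ε.
Multiplying by the conjugate, |√u − √8| = |u − 8|/(√u + √8).
Restrict δ ≤ 8 so that |u − 8| < 8 forces u > 0, and then √u + √8 > √8.
Hence |√u − √8| < |u − 8|/√8, which is < ε once |u − 8| < √8·ε.
Take δ = min(8, √8·ε). If 0 < |u − 8| < δ then u > 0 and |√u − √8| < |u − 8|/√8 < ε.

δ = min(8, √8·ε)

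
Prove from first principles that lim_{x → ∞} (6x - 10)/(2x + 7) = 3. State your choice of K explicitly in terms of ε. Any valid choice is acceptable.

Let ε > 0 be given. We seek K > 0 such that x > K implies |(6x - 10)/(2x + 7) − 3| < ε.
(6x - 10)/(2x + 7) − 3 = (2(6x - 10) − 6(2x + 7)) / (2(2x + 7)) = -62/(2(2x + 7)).
For x > 0 we have 2x + 7 > 2x, so |(6x - 10)/(2x + 7) − 3| = 62/(2(2x + 7)) < 62/(2·2x) = (31/2)/x.
Thus |(6x - 10)/(2x + 7) − 3| < ε whenever x > (31/2)/ε.
Take K = (31/2)/ε. If x > K then |(6x - 10)/(2x + 7) − 3| < (31/2)/x < ε.

K = (31/2)/ε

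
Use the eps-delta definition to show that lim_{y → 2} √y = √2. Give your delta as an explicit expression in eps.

Fix eps > 0. We want delta > 0 such that 0 < |y − 2| < delta implies |√y − √2| < eps.
Rationalise: √y − √2 = (y − 2)/(√y + √2), so |√y − √2| = |y − 2|/(√y + √2).
Restrict delta ≤ 2 so that |y − 2| < 2 forces y > 0, and then √y + √2 > √2.
Hence |√y − √2| < |y − 2|/√2, which is < eps once |y − 2| < √2·eps.
Take delta = min(2, √2·eps). If 0 < |y − 2| < delta then y > 0 and |√y − √2| < |y − 2|/√2 < eps.

delta = min(2, √2·eps)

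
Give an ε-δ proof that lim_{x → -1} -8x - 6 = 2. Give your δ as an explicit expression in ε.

δ = ε/8

Suppose ε > 0. We need δ > 0 so that 0 < |x + 1| < δ implies |(-8x - 6) − 2| < ε.
Since (-8x - 6) − 2 = -8(x + 1), we have |(-8x - 6) − 2| = 8|x + 1|.
Thus it suffices that |x + 1| < ε/8.
Choosing δ = ε/8 gives |(-8x - 6) − 2| = 8|x + 1| < ε whenever |x + 1| < δ.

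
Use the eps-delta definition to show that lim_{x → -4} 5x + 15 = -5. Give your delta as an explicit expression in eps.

Fix eps > 0. We need delta > 0 so that 0 < |x + 4| < delta implies |(5x + 15) + 5| < eps.
|(5x + 15) + 5| = |5x + 20| = 5|x + 4|.
So 5|x + 4| < eps exactly when |x + 4| < eps/5.
Take delta = eps/5. If 0 < |x + 4| < delta then |(5x + 15) + 5| = 5|x + 4| < 5·(eps/5) = eps.

delta = eps/5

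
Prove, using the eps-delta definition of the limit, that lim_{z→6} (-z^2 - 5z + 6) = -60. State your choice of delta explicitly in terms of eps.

delta = min(2, eps/19)

Suppose eps > 0. We want delta > 0 such that 0 < |z − 6| < delta implies |(-z^2 - 5z + 6) + 60| < eps.
(-z^2 - 5z + 6) + 60 = -z^2 - 5z + 66 = (z − 6)(-z - 11).
So |(-z^2 - 5z + 6) + 60| = |z − 6|·|-z - 11|.
Assume first that |z − 6| < 2, so |z| < 8. Then |-z - 11| ≤ 8 + 11 = 19.
Hence |(-z^2 - 5z + 6) + 60| ≤ 19|z − 6| < eps provided |z − 6| < eps/19.
Choosing delta = min(2, eps/19) ensures both conditions, hence |(-z^2 - 5z + 6) + 60| < eps.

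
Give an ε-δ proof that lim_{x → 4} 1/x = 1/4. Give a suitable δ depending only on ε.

δ = min(2, 8ε)

Suppose ε > 0. We seek δ > 0 such that 0 < |x − 4| < δ implies |1/x − (1/4)| < ε.
|1/x − (1/4)| = |4 − x|/(4·|x|) = |x − 4|/(4|x|).
Restrict δ ≤ 2. Then |x − 4| < 2 gives |x| > 2, so 4|x| > 8.
Then |1/x − (1/4)| < |x − 4|/8, which is < ε when |x − 4| < 8ε.
Take δ = min(2, 8ε). Then 0 < |x − 4| < δ gives both |x − 4| < 2 and |x − 4| < 8ε, so |1/x − (1/4)| < ε.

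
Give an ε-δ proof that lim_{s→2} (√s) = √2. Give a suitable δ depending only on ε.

δ = min(2, √2·ε)

Fix ε > 0. We want δ > 0 such that 0 < |s − 2| < δ implies |√s − √2| < ε.
Multiplying by the conjugate, |√s − √2| = |s − 2|/(√s + √2).
Restrict δ ≤ 2 so that |s − 2| < 2 forces s > 0, and then √s + √2 > √2.
Hence |√s − √2| < |s − 2|/√2, which is < ε once |s − 2| < √2·ε.
Take δ = min(2, √2·ε). If 0 < |s − 2| < δ then s > 0 and |√s − √2| < |s − 2|/√2 < ε.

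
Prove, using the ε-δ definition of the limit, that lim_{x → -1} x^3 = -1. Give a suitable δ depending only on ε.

δ = min(1, ε/7)

Suppose ε > 0. We seek δ > 0 with 0 < |x + 1| < δ ⇒ |x^3 + 1| < ε.
Factor: x^3 + 1 = (x + 1)(x^2 - x + 1), so |x^3 + 1| = |x + 1|·|x^2 - x + 1|.
Impose δ ≤ 1 so that |x| < 2; then |x^2 - x + 1| ≤ 7.
Hence |x^3 + 1| ≤ 7|x + 1|, which is < ε once |x + 1| < ε/7.
Take δ = min(1, ε/7). If 0 < |x + 1| < δ then both bounds hold and |x^3 + 1| ≤ 7|x + 1| < 7·(ε/7) = ε.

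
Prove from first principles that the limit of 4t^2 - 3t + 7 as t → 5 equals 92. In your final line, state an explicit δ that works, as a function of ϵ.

Let ϵ > 0. We want δ > 0 such that 0 < |t − 5| < δ implies |(4t^2 - 3t + 7) − 92| < ϵ.
(4t^2 - 3t + 7) − 92 = 4t^2 - 3t - 85 = (t − 5)(4t + 17).
So |(4t^2 - 3t + 7) − 92| = |t − 5|·|4t + 17|.
Assume first that |t − 5| < 1, so |t| < 6. Then |4t + 17| ≤ 4·6 + 17 = 41.
Hence |(4t^2 - 3t + 7) − 92| ≤ 41|t − 5| < ϵ provided |t − 5| < ϵ/41.
Take δ = min(1, ϵ/41). Then 0 < |t − 5| < δ gives both |t − 5| < 1 and |t − 5| < ϵ/41, so |(4t^2 - 3t + 7) − 92| < ϵ.

δ = min(1, ϵ/41)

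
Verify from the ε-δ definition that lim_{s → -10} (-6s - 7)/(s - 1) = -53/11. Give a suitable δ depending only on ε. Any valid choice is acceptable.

δ = min(11/2, (121/26)ε)

Let ε > 0. We want δ > 0 with 0 < |s + 10| < δ ⇒ |(-6s - 7)/(s - 1) + 53/11| < ε.
Combining over a common denominator, (-6s - 7)/(s - 1) + 53/11 = [(-6s - 7)·(-11) − 53·(s - 1)] / [(-11)·(s - 1)] = 13(s + 10) / ((-11)(s - 1)).
So |(-6s - 7)/(s - 1) + 53/11| = 13|s + 10| / (11·|s − 1|).
Require δ ≤ 11/2, so |s − 1| ≥ |-11| − |s + 10| > 11 − 11/2 = 11/2.
Hence |(-6s - 7)/(s - 1) + 53/11| < 13|s + 10|/(11·(11/2)) = (26/121)|s + 10|, which is < ε once |s + 10| < (121/26)ε.
Take δ = min(11/2, (121/26)ε). Then 0 < |s + 10| < δ forces both bounds, so |(-6s - 7)/(s - 1) + 53/11| < ε.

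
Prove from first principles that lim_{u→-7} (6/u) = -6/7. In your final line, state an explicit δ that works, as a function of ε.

Suppose ε > 0. We seek δ > 0 such that 0 < |u + 7| < δ implies |6/u + 6/7| < ε.
|6/u + 6/7| = 6·|-7 − u|/(7·|u|) = 6|u + 7|/(7|u|).
Restrict δ ≤ 7/2. Then |u + 7| < 7/2 gives |u| > 7/2, so 7|u| > 49/2.
Then |6/u + 6/7| < 6|u + 7|/(49/2), which is < ε when |u + 7| < (49/12)ε.
Take δ = min(7/2, (49/12)ε). Then 0 < |u + 7| < δ gives both |u + 7| < 7/2 and |u + 7| < (49/12)ε, so |6/u + 6/7| < ε.

δ = min(7/2, (49/12)ε)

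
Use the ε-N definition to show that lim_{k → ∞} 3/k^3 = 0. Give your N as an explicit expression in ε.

N = (3/ε)^{1/3}

Suppose ε > 0. For k ≥ 1, |3/k^3 − 0| = 3/k^3.
3/k^3 < ε ⇔ k^3 > 3/ε ⇔ k > (3/ε)^{1/3}.
Take N = (3/ε)^{1/3}. Then k > N implies 3/k^3 < ε.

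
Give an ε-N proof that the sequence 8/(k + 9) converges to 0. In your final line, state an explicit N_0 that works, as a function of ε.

Let ε > 0. For k ≥ 1, |8/(k + 9) − 0| = 8/(k + 9) ≤ 8/k.
We need 8/k < ε, i.e. k > 8/ε.
Take N_0 = 8/ε. If k > N_0 then |8/(k + 9)| ≤ 8/k < ε.

N_0 = 8/ε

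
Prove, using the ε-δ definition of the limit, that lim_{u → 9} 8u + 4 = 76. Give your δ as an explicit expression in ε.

Let ε > 0 be given. We need δ > 0 so that 0 < |u − 9| < δ implies |(8u + 4) − 76| < ε.
|(8u + 4) − 76| = |8u - 72| = 8|u − 9|.
So 8|u − 9| < ε exactly when |u − 9| < ε/8.
Take δ = ε/8. If 0 < |u − 9| < δ then |(8u + 4) − 76| = 8|u − 9| < 8·(ε/8) = ε.

δ = ε/8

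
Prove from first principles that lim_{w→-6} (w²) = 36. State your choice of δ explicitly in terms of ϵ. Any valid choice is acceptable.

δ = min(1, ϵ/13)

Let ϵ > 0. We seek δ > 0 with 0 < |w + 6| < δ ⇒ |w² − 36| < ϵ.
Factor: w² − 36 = (w + 6)(w - 6), so |w² − 36| = |w + 6|·|w - 6|.
Impose δ ≤ 1 so that |w| < 7; then |w - 6| ≤ 13.
Hence |w² − 36| ≤ 13|w + 6|, which is < ϵ once |w + 6| < ϵ/13.
Take δ = min(1, ϵ/13). If 0 < |w + 6| < δ then both bounds hold and |w² − 36| ≤ 13|w + 6| < 13·(ϵ/13) = ϵ.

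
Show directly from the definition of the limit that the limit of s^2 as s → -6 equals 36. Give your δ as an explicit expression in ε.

δ = min(1, ε/13)

Fix ε > 0. We seek δ > 0 with 0 < |s + 6| < δ ⇒ |s^2 − 36| < ε.
Factor: s^2 − 36 = (s + 6)(s - 6), so |s^2 − 36| = |s + 6|·|s - 6|.
Restrict δ ≤ 1. Then |s + 6| < 1 gives |s| < 7, so by the triangle inequality |s - 6| ≤ 7 + 6 = 13.
Hence |s^2 − 36| ≤ 13|s + 6|, which is < ε once |s + 6| < ε/13.
Take δ = min(1, ε/13). If 0 < |s + 6| < δ then both bounds hold and |s^2 − 36| ≤ 13|s + 6| < 13·(ε/13) = ε.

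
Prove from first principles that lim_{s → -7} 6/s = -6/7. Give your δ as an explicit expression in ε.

Suppose ε > 0. We seek δ > 0 such that 0 < |s + 7| < δ implies |6/s + 6/7| < ε.
|6/s + 6/7| = 6·|-7 − s|/(7·|s|) = 6|s + 7|/(7|s|).
Restrict δ ≤ 7/2. Then |s + 7| < 7/2 gives |s| > 7/2, so 7|s| > 49/2.
Then |6/s + 6/7| < 6|s + 7|/(49/2), which is < ε when |s + 7| < (49/12)ε.
Take δ = min(7/2, (49/12)ε). Then 0 < |s + 7| < δ gives both |s + 7| < 7/2 and |s + 7| < (49/12)ε, so |6/s + 6/7| < ε.

δ = min(7/2, (49/12)ε)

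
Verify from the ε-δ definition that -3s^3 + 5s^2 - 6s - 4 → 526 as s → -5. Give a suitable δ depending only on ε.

Suppose ε > 0. We want δ > 0 such that 0 < |s + 5| < δ implies |(-3s^3 + 5s^2 - 6s - 4) − 526| < ε.
(-3s^3 + 5s^2 - 6s - 4) − 526 = -3s^3 + 5s^2 - 6s - 530 = (s + 5)(-3s^2 + 20s - 106).
So |(-3s^3 + 5s^2 - 6s - 4) − 526| = |s + 5|·|-3s^2 + 20s - 106|.
Assume first that |s + 5| < 2, so |s| < 7. Then |-3s^2 + 20s - 106| ≤ 3·7^2 + 20·7 + 106 = 393.
Hence |(-3s^3 + 5s^2 - 6s - 4) − 526| ≤ 393|s + 5| < ε provided |s + 5| < ε/393.
Choosing δ = min(2, ε/393) ensures both conditions, hence |(-3s^3 + 5s^2 - 6s - 4) − 526| < ε.

δ = min(2, ε/393)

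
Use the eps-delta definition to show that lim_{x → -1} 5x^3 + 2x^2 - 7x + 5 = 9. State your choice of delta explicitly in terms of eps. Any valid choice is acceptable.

Let eps > 0. We want delta > 0 such that 0 < |x + 1| < delta implies |(5x^3 + 2x^2 - 7x + 5) − 9| < eps.
(5x^3 + 2x^2 - 7x + 5) − 9 = 5x^3 + 2x^2 - 7x - 4 = (x + 1)(5x^2 - 3x - 4).
So |(5x^3 + 2x^2 - 7x + 5) − 9| = |x + 1|·|5x^2 - 3x - 4|.
Assume first that |x + 1| < 1, so |x| < 2. Then |5x^2 - 3x - 4| ≤ 5·2^2 + 3·2 + 4 = 30.
Hence |(5x^3 + 2x^2 - 7x + 5) − 9| ≤ 30|x + 1| < eps provided |x + 1| < eps/30.
Choosing delta = min(1, eps/30) ensures both conditions, hence |(5x^3 + 2x^2 - 7x + 5) − 9| < eps.

delta = min(1, eps/30)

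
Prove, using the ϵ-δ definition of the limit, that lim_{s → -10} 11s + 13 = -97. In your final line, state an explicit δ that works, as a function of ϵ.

δ = ϵ/11

Suppose ϵ > 0. We need δ > 0 so that 0 < |s + 10| < δ implies |(11s + 13) + 97| < ϵ.
|(11s + 13) + 97| = |11s + 110| = 11|s + 10|.
Thus it suffices that |s + 10| < ϵ/11.
Take δ = ϵ/11. If 0 < |s + 10| < δ then |(11s + 13) + 97| = 11|s + 10| < 11·(ϵ/11) = ϵ.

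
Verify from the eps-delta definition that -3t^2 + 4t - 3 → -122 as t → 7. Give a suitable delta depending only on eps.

Suppose eps > 0. We want delta > 0 such that 0 < |t − 7| < delta implies |(-3t^2 + 4t - 3) + 122| < eps.
(-3t^2 + 4t - 3) + 122 = -3t^2 + 4t + 119 = (t − 7)(-3t - 17).
So |(-3t^2 + 4t - 3) + 122| = |t − 7|·|-3t - 17|.
Assume first that |t − 7| < 2, so |t| < 9. Then |-3t - 17| ≤ 3·9 + 17 = 44.
Hence |(-3t^2 + 4t - 3) + 122| ≤ 44|t − 7| < eps provided |t − 7| < eps/44.
Choosing delta = min(2, eps/44) ensures both conditions, hence |(-3t^2 + 4t - 3) + 122| < eps.

delta = min(2, eps/44)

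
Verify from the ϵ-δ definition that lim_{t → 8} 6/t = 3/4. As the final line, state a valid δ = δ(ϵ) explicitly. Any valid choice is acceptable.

Let ϵ > 0. We seek δ > 0 such that 0 < |t − 8| < δ implies |6/t − (3/4)| < ϵ.
|6/t − (3/4)| = 6·|8 − t|/(8·|t|) = 6|t − 8|/(8|t|).
Restrict δ ≤ 4. Then |t − 8| < 4 gives |t| > 4, so 8|t| > 32.
Then |6/t − (3/4)| < 6|t − 8|/32, which is < ϵ when |t − 8| < (16/3)ϵ.
Take δ = min(4, (16/3)ϵ). Then 0 < |t − 8| < δ gives both |t − 8| < 4 and |t − 8| < (16/3)ϵ, so |6/t − (3/4)| < ϵ.

δ = min(4, (16/3)ϵ)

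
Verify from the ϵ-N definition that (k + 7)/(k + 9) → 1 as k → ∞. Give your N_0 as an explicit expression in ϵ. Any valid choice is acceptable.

N_0 = 2/ϵ

Let ϵ > 0. For k ≥ 1, |(k + 7)/(k + 9) − 1| = |-2|/((k + 9)) = 2/((k + 9)).
Since k + 9 ≥ k for k ≥ 1, this is ≤ 2/(k) = 2/k.
So |(k + 7)/(k + 9) − 1| < ϵ whenever k > 2/ϵ.
Take N_0 = 2/ϵ. If k > N_0 then |(k + 7)/(k + 9) − 1| ≤ 2/k < ϵ.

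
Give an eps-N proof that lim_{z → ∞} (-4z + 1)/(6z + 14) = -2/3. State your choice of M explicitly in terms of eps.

Let eps > 0 be given. We seek M > 0 such that z > M implies |(-4z + 1)/(6z + 14) + 2/3| < eps.
(-4z + 1)/(6z + 14) + 2/3 = (6(-4z + 1) − (-4)(6z + 14)) / (6(6z + 14)) = 62/(6(6z + 14)).
For z > 0 we have 6z + 14 > 6z, so |(-4z + 1)/(6z + 14) + 2/3| = 62/(6(6z + 14)) < 62/(6·6z) = (31/18)/z.
Thus |(-4z + 1)/(6z + 14) + 2/3| < eps whenever z > (31/18)/eps.
Take M = (31/18)/eps. If z > M then |(-4z + 1)/(6z + 14) + 2/3| < (31/18)/z < eps.

M = (31/18)/eps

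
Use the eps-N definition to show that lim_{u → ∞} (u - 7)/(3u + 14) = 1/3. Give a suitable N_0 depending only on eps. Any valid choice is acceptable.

N_0 = (35/9)/eps

Let eps > 0 be given. We seek N_0 > 0 such that u > N_0 implies |(u - 7)/(3u + 14) − (1/3)| < eps.
(u - 7)/(3u + 14) − (1/3) = (3(u - 7) − (3u + 14)) / (3(3u + 14)) = -35/(3(3u + 14)).
For u > 0 we have 3u + 14 > 3u, so |(u - 7)/(3u + 14) − (1/3)| = 35/(3(3u + 14)) < 35/(3·3u) = (35/9)/u.
Thus |(u - 7)/(3u + 14) − (1/3)| < eps whenever u > (35/9)/eps.
Take N_0 = (35/9)/eps. If u > N_0 then |(u - 7)/(3u + 14) − (1/3)| < (35/9)/u < eps.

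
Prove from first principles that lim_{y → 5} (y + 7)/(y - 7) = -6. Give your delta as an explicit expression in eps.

delta = min(1, (1/7)eps)

Let eps > 0 be given. We want delta > 0 with 0 < |y − 5| < delta ⇒ |(y + 7)/(y - 7) + 6| < eps.
Combining over a common denominator, (y + 7)/(y - 7) + 6 = [(y + 7)·(-2) − 12·(y - 7)] / [(-2)·(y - 7)] = -14(y − 5) / ((-2)(y - 7)).
So |(y + 7)/(y - 7) + 6| = 14|y − 5| / (2·|y − 7|).
Require delta ≤ 1, so |y − 7| ≥ |-2| − |y − 5| > 2 − 1 = 1.
Hence |(y + 7)/(y - 7) + 6| < 14|y − 5|/(2·1) = 7|y − 5|, which is < eps once |y − 5| < (1/7)eps.
Take delta = min(1, (1/7)eps). Then 0 < |y − 5| < delta forces both bounds, so |(y + 7)/(y - 7) + 6| < eps.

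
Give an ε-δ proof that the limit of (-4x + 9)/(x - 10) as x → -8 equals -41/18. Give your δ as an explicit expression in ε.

Suppose ε > 0. We want δ > 0 with 0 < |x + 8| < δ ⇒ |(-4x + 9)/(x - 10) + 41/18| < ε.
Combining over a common denominator, (-4x + 9)/(x - 10) + 41/18 = [(-4x + 9)·(-18) − 41·(x - 10)] / [(-18)·(x - 10)] = 31(x + 8) / ((-18)(x - 10)).
So |(-4x + 9)/(x - 10) + 41/18| = 31|x + 8| / (18·|x − 10|).
Restrict δ ≤ 9. Then |x + 8| < 9 gives |x − 10| = |(x + 8) + (-18)| ≥ 18 − 9 = 9.
Hence |(-4x + 9)/(x - 10) + 41/18| < 31|x + 8|/(18·9) = (31/162)|x + 8|, which is < ε once |x + 8| < (162/31)ε.
Take δ = min(9, (162/31)ε). Then 0 < |x + 8| < δ forces both bounds, so |(-4x + 9)/(x - 10) + 41/18| < ε.

δ = min(9, (162/31)ε)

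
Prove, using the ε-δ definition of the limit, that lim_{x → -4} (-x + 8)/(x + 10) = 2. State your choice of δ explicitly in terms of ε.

Let ε > 0 be given. We want δ > 0 with 0 < |x + 4| < δ ⇒ |(-x + 8)/(x + 10) − 2| < ε.
Combining over a common denominator, (-x + 8)/(x + 10) − 2 = [(-x + 8)·6 − 12·(x + 10)] / [6·(x + 10)] = -18(x + 4) / (6(x + 10)).
So |(-x + 8)/(x + 10) − 2| = 18|x + 4| / (6·|x + 10|).
Require δ ≤ 3, so |x + 10| ≥ |6| − |x + 4| > 6 − 3 = 3.
Hence |(-x + 8)/(x + 10) − 2| < 18|x + 4|/(6·3) = |x + 4|, which is < ε once |x + 4| < ε.
Take δ = min(3, ε). Then 0 < |x + 4| < δ forces both bounds, so |(-x + 8)/(x + 10) − 2| < ε.

δ = min(3, ε)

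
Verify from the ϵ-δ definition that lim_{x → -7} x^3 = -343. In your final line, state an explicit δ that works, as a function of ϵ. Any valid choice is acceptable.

δ = min(1, ϵ/169)

Suppose ϵ > 0. We seek δ > 0 with 0 < |x + 7| < δ ⇒ |x^3 + 343| < ϵ.
Factor: x^3 + 343 = (x + 7)(x^2 - 7x + 49), so |x^3 + 343| = |x + 7|·|x^2 - 7x + 49|.
Impose δ ≤ 1 so that |x| < 8; then |x^2 - 7x + 49| ≤ 169.
Hence |x^3 + 343| ≤ 169|x + 7|, which is < ϵ once |x + 7| < ϵ/169.
Take δ = min(1, ϵ/169). If 0 < |x + 7| < δ then both bounds hold and |x^3 + 343| ≤ 169|x + 7| < 169·(ϵ/169) = ϵ.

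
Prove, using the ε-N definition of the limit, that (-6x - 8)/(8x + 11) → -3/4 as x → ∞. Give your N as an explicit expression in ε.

Suppose ε > 0. We seek N > 0 such that x > N implies |(-6x - 8)/(8x + 11) + 3/4| < ε.
(-6x - 8)/(8x + 11) + 3/4 = (8(-6x - 8) − (-6)(8x + 11)) / (8(8x + 11)) = 2/(8(8x + 11)).
For x > 0 we have 8x + 11 > 8x, so |(-6x - 8)/(8x + 11) + 3/4| = 2/(8(8x + 11)) < 2/(8·8x) = (1/32)/x.
Thus |(-6x - 8)/(8x + 11) + 3/4| < ε whenever x > (1/32)/ε.
Take N = (1/32)/ε. If x > N then |(-6x - 8)/(8x + 11) + 3/4| < (1/32)/x < ε.

N = (1/32)/ε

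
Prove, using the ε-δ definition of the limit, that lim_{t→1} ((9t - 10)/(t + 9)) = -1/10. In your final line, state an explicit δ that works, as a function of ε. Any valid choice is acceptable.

Let ε > 0 be given. We want δ > 0 with 0 < |t − 1| < δ ⇒ |(9t - 10)/(t + 9) + 1/10| < ε.
Combining over a common denominator, (9t - 10)/(t + 9) + 1/10 = [(9t - 10)·10 − (-1)·(t + 9)] / [10·(t + 9)] = 91(t − 1) / (10(t + 9)).
So |(9t - 10)/(t + 9) + 1/10| = 91|t − 1| / (10·|t + 9|).
Restrict δ ≤ 5. Then |t − 1| < 5 gives |t + 9| = |(t − 1) + 10| ≥ 10 − 5 = 5.
Hence |(9t - 10)/(t + 9) + 1/10| < 91|t − 1|/(10·5) = (91/50)|t − 1|, which is < ε once |t − 1| < (50/91)ε.
Take δ = min(5, (50/91)ε). Then 0 < |t − 1| < δ forces both bounds, so |(9t - 10)/(t + 9) + 1/10| < ε.

δ = min(5, (50/91)ε)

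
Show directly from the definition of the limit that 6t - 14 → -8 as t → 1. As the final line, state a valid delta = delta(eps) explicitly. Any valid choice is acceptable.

delta = eps/6

Fix eps > 0. We need delta > 0 so that 0 < |t − 1| < delta implies |(6t - 14) + 8| < eps.
Since (6t - 14) + 8 = 6(t − 1), we have |(6t - 14) + 8| = 6|t − 1|.
So 6|t − 1| < eps exactly when |t − 1| < eps/6.
Choosing delta = eps/6 gives |(6t - 14) + 8| = 6|t − 1| < eps whenever |t − 1| < delta.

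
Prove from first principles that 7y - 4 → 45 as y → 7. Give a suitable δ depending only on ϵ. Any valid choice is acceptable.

Let ϵ > 0 be given. We need δ > 0 so that 0 < |y − 7| < δ implies |(7y - 4) − 45| < ϵ.
|(7y - 4) − 45| = |7y - 49| = 7|y − 7|.
Thus it suffices that |y − 7| < ϵ/7.
Take δ = ϵ/7. If 0 < |y − 7| < δ then |(7y - 4) − 45| = 7|y − 7| < 7·(ϵ/7) = ϵ.

δ = ϵ/7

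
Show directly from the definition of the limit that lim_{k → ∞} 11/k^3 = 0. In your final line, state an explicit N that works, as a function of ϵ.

N = (11/ϵ)^{1/3}

Let ϵ > 0 be given. For k ≥ 1, |11/k^3 − 0| = 11/k^3.
11/k^3 < ϵ ⇔ k^3 > 11/ϵ ⇔ k > (11/ϵ)^{1/3}.
Take N = (11/ϵ)^{1/3}. Then k > N implies 11/k^3 < ϵ.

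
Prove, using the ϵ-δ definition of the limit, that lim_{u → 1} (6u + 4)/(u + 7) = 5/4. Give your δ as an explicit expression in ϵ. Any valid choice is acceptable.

δ = min(4, (16/19)ϵ)

Let ϵ > 0 be given. We want δ > 0 with 0 < |u − 1| < δ ⇒ |(6u + 4)/(u + 7) − (5/4)| < ϵ.
Combining over a common denominator, (6u + 4)/(u + 7) − (5/4) = [(6u + 4)·8 − 10·(u + 7)] / [8·(u + 7)] = 38(u − 1) / (8(u + 7)).
So |(6u + 4)/(u + 7) − (5/4)| = 38|u − 1| / (8·|u + 7|).
Require δ ≤ 4, so |u + 7| ≥ |8| − |u − 1| > 8 − 4 = 4.
Hence |(6u + 4)/(u + 7) − (5/4)| < 38|u − 1|/(8·4) = (19/16)|u − 1|, which is < ϵ once |u − 1| < (16/19)ϵ.
Take δ = min(4, (16/19)ϵ). Then 0 < |u − 1| < δ forces both bounds, so |(6u + 4)/(u + 7) − (5/4)| < ϵ.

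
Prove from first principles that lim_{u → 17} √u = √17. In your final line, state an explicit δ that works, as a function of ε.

Fix ε > 0. We want δ > 0 such that 0 < |u − 17| < δ implies |√u − √17| < ε.
Rationalise: √u − √17 = (u − 17)/(√u + √17), so |√u − √17| = |u − 17|/(√u + √17).
Restrict δ ≤ 17 so that |u − 17| < 17 forces u > 0, and then √u + √17 > √17.
Hence |√u − √17| < |u − 17|/√17, which is < ε once |u − 17| < √17·ε.
Take δ = min(17, √17·ε). If 0 < |u − 17| < δ then u > 0 and |√u − √17| < |u − 17|/√17 < ε.

δ = min(17, √17·ε)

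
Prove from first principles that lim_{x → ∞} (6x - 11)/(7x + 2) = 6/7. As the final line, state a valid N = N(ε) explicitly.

N = (89/49)/ε

Fix ε > 0. We seek N > 0 such that x > N implies |(6x - 11)/(7x + 2) − (6/7)| < ε.
(6x - 11)/(7x + 2) − (6/7) = (7(6x - 11) − 6(7x + 2)) / (7(7x + 2)) = -89/(7(7x + 2)).
For x > 0 we have 7x + 2 > 7x, so |(6x - 11)/(7x + 2) − (6/7)| = 89/(7(7x + 2)) < 89/(7·7x) = (89/49)/x.
Thus |(6x - 11)/(7x + 2) − (6/7)| < ε whenever x > (89/49)/ε.
Take N = (89/49)/ε. If x > N then |(6x - 11)/(7x + 2) − (6/7)| < (89/49)/x < ε.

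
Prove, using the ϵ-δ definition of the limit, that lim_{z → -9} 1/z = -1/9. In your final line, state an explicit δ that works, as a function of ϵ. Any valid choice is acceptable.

Fix ϵ > 0. We seek δ > 0 such that 0 < |z + 9| < δ implies |1/z + 1/9| < ϵ.
|1/z + 1/9| = |-9 − z|/(9·|z|) = |z + 9|/(9|z|).
Restrict δ ≤ 9/2. Then |z + 9| < 9/2 gives |z| > 9/2, so 9|z| > 81/2.
Then |1/z + 1/9| < |z + 9|/(81/2), which is < ϵ when |z + 9| < (81/2)ϵ.
Take δ = min(9/2, (81/2)ϵ). Then 0 < |z + 9| < δ gives both |z + 9| < 9/2 and |z + 9| < (81/2)ϵ, so |1/z + 1/9| < ϵ.

δ = min(9/2, (81/2)ϵ)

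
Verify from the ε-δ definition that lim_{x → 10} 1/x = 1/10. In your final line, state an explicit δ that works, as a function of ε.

Let ε > 0 be given. We seek δ > 0 such that 0 < |x − 10| < δ implies |1/x − (1/10)| < ε.
|1/x − (1/10)| = |10 − x|/(10·|x|) = |x − 10|/(10|x|).
Require δ ≤ 5 so that |x| > 10 − 5 = 5, hence 10|x| > 50.
Then |1/x − (1/10)| < |x − 10|/50, which is < ε when |x − 10| < 50ε.
Take δ = min(5, 50ε). Then 0 < |x − 10| < δ gives both |x − 10| < 5 and |x − 10| < 50ε, so |1/x − (1/10)| < ε.

δ = min(5, 50ε)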